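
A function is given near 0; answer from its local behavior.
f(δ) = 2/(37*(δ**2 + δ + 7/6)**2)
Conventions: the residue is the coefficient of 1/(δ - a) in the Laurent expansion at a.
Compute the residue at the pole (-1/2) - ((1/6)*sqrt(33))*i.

The residue is ((12/4477)*sqrt(33))*i.

The factor δ**2 + δ + 7/6 splits as (δ - a)(δ - a') with a = (-1/2) - ((1/6)*sqrt(33))*i, a' = (-1/2) + ((1/6)*sqrt(33))*i. At the order-2 pole a set g(δ) = (δ - a)^2*f(δ) = [2/37] / (δ - a')^2.
Order-2 pole: residue = g'(a); g'((-1/2) - ((1/6)*sqrt(33))*i) = ((12/4477)*sqrt(33))*i, so the residue is ((12/4477)*sqrt(33))*i.


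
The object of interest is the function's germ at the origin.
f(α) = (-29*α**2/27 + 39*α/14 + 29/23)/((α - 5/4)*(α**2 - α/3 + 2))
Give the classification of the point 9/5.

Denominator factors: α - 5/4 = 11/20 at α = 9/5; α**2 - α/3 + 2 = 116/25 at α = 9/5 — none vanishes.
So the germ continues analytically to 9/5.

The point is a regular point.


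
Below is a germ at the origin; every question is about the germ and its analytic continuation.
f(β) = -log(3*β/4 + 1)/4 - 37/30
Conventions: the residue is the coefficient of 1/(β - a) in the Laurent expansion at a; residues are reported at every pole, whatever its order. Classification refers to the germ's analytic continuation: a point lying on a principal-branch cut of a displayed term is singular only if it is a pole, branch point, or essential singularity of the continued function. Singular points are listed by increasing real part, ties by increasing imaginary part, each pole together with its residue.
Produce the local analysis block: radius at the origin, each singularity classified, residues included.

Branch term (-1/4)*log(1 - β/(-4/3)): its argument vanishes at β = -4/3, a logarithmic branch point, modulus 4/3.
The radius of convergence is the smallest modulus among the singular points: 4/3.

Radius of convergence at 0: 4/3.
At -4/3: a logarithmic branch point.


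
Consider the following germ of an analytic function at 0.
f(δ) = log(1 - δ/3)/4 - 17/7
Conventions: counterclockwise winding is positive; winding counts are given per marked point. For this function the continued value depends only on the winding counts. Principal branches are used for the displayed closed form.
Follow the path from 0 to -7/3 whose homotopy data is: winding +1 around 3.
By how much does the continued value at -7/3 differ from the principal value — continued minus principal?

The rational part is single-valued and drops out of the difference; each branch term changes only by its own monodromy.
(1/4)*log(1 - δ/(3)): each positive loop around 3 adds 2*pi*i to the log, so winding +1 contributes (1/4)*(1)*2*pi*i = (1/2)*pi*i.
Summing the contributions at δ = -7/3 gives (1/2)*pi*i.

Continued minus principal equals (1/2)*pi*i.


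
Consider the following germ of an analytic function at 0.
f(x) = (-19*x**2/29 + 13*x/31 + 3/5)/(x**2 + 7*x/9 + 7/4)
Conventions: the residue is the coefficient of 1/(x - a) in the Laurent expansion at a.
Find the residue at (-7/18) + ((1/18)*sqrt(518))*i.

The residue is (3758/8091) - ((2017523/83822760)*sqrt(518))*i.

The factor x**2 + 7*x/9 + 7/4 splits as (x - a)(x - a') with a = (-7/18) + ((1/18)*sqrt(518))*i, a' = (-7/18) - ((1/18)*sqrt(518))*i. At the order-1 pole a set g(x) = (x - a)*f(x) = [-19*x**2/29 + 13*x/31 + 3/5] / (x - a').
Simple pole: residue = g(a) at a = (-7/18) + ((1/18)*sqrt(518))*i, which is (3758/8091) - ((2017523/83822760)*sqrt(518))*i.


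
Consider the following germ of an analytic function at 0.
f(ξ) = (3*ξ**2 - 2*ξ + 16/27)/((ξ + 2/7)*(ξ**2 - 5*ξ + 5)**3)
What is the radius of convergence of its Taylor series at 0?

The radius of convergence is 2/7.

Denominator factor (ξ + 2/7): pole of order 1 at -2/7, modulus 2/7.
Denominator factor (ξ**2 - 5*ξ + 5)^3: discriminant 5, real irrational roots 5/2 + (1/2)*sqrt(5) and 5/2 - (1/2)*sqrt(5); poles of order 3, moduli 5/2 + (1/2)*sqrt(5) and 5/2 - (1/2)*sqrt(5).
The radius of convergence is the smallest modulus among the singular points: 2/7.


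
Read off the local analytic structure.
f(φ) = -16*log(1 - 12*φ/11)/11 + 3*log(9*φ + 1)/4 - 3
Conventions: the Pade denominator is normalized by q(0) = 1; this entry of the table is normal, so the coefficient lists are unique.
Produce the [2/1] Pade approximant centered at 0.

The Pade approximant has numerator coefficients [-3, -173290533/16897892, 8236616259/371753624]; denominator coefficients [1, 2380034/384043].

Taylor coefficients needed (expand at 0): a_0 = -3, a_1 = 4035/484, a_2 = -314217/10648, a_3 = 10710153/58564.
Write the denominator as Q(φ) = 1 + q1*φ. Requiring Q*f - P = O(φ^4) with deg P <= 2 kills the coefficients of φ^3..φ^3 in Q*f:
  φ^3: a_3 + q1*a_2 = 0, i.e. 10710153/58564 + (-314217/10648)*q1 = 0.
Solving this linear system: q1 = 2380034/384043.
The numerator is Q*f truncated at degree 2: P0 = a_0 = -3; P1 = a_1 + q1*a_0 = -173290533/16897892; P2 = a_2 + q1*a_1 = 8236616259/371753624.


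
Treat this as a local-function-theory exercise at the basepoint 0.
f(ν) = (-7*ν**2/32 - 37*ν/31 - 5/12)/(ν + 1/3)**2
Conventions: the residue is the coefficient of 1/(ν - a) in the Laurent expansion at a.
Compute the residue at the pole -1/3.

The residue is -1559/1488.

At the order-2 pole -1/3 set g(ν) = (ν - (-1/3))^2*f(ν) = -7*ν**2/32 - 37*ν/31 - 5/12.
Order-2 pole: residue = g'(a); g'(-1/3) = -1559/1488, so the residue is -1559/1488.


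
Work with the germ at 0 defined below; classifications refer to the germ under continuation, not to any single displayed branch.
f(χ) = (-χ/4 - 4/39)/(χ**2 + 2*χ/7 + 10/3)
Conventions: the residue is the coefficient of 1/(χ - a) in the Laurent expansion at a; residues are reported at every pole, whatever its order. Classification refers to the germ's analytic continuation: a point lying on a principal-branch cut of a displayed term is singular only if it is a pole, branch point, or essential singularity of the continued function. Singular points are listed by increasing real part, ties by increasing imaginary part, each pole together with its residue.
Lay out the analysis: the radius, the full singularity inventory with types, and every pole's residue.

Radius of convergence at 0: (1/3)*sqrt(30).
At (-1/7) - ((1/21)*sqrt(1461))*i: a pole of order 1; residue (-1/8) - ((73/151944)*sqrt(1461))*i.
At (-1/7) + ((1/21)*sqrt(1461))*i: a pole of order 1; residue (-1/8) + ((73/151944)*sqrt(1461))*i.

Denominator factor (χ**2 + 2*χ/7 + 10/3): discriminant -1948/147, complex-conjugate roots (-1/7) + ((1/21)*sqrt(1461))*i and (-1/7) - ((1/21)*sqrt(1461))*i; poles of order 1, moduli (1/3)*sqrt(30) and (1/3)*sqrt(30).
The radius of convergence is the smallest modulus among the singular points: (1/3)*sqrt(30).
The factor χ**2 + 2*χ/7 + 10/3 splits as (χ - a)(χ - a') with a = (-1/7) - ((1/21)*sqrt(1461))*i, a' = (-1/7) + ((1/21)*sqrt(1461))*i. At the order-1 pole a set g(χ) = (χ - a)*f(χ) = [-χ/4 - 4/39] / (χ - a').
Simple pole: residue = g(a) at a = (-1/7) - ((1/21)*sqrt(1461))*i, which is (-1/8) - ((73/151944)*sqrt(1461))*i.
The factor χ**2 + 2*χ/7 + 10/3 splits as (χ - a)(χ - a') with a = (-1/7) + ((1/21)*sqrt(1461))*i, a' = (-1/7) - ((1/21)*sqrt(1461))*i. At the order-1 pole a set g(χ) = (χ - a)*f(χ) = [-χ/4 - 4/39] / (χ - a').
Simple pole: residue = g(a) at a = (-1/7) + ((1/21)*sqrt(1461))*i, which is (-1/8) + ((73/151944)*sqrt(1461))*i.
List the singular points by increasing real part (a conjugate pair: the negative imaginary part first).


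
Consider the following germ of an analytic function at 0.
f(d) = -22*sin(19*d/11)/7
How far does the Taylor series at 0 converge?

The factor -sin(19*d/11) is entire and contributes no finite singular point.
The polynomial part has no poles.
No finite singular points: the Taylor series at 0 converges everywhere.

The radius of convergence is infinite.


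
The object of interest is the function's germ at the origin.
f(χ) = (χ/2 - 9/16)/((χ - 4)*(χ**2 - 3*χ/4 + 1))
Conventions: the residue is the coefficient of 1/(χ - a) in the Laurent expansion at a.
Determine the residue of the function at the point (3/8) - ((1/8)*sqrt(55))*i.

The factor χ**2 - 3*χ/4 + 1 splits as (χ - a)(χ - a') with a = (3/8) - ((1/8)*sqrt(55))*i, a' = (3/8) + ((1/8)*sqrt(55))*i. At the order-1 pole a set g(χ) = (χ - a)*f(χ) = [(χ/2 - 9/16)/(χ - 4)] / (χ - a').
Simple pole: residue = g(a) at a = (3/8) - ((1/8)*sqrt(55))*i, which is (-23/448) + ((229/24640)*sqrt(55))*i.

The residue is (-23/448) + ((229/24640)*sqrt(55))*i.


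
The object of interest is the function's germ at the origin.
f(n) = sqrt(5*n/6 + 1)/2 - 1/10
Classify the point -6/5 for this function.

The term (1/2)*sqrt(1 - n/(-6/5)) has argument 1 - -6/5/(-6/5) = 0 at -6/5: a square-root (algebraic, two-sheeted) branch point; the remaining terms are analytic or single-valued there.

The point is an algebraic (square-root) branch point.


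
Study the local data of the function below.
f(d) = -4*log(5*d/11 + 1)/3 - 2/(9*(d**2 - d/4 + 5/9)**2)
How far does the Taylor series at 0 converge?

Denominator factor (d**2 - d/4 + 5/9)^2: discriminant -311/144, complex-conjugate roots (1/8) + ((1/24)*sqrt(311))*i and (1/8) - ((1/24)*sqrt(311))*i; poles of order 2, moduli (1/3)*sqrt(5) and (1/3)*sqrt(5).
Branch term (-4/3)*log(1 - d/(-11/5)): its argument vanishes at d = -11/5, a logarithmic branch point, modulus 11/5.
The radius of convergence is the smallest modulus among the singular points: (1/3)*sqrt(5).

The radius of convergence is (1/3)*sqrt(5).


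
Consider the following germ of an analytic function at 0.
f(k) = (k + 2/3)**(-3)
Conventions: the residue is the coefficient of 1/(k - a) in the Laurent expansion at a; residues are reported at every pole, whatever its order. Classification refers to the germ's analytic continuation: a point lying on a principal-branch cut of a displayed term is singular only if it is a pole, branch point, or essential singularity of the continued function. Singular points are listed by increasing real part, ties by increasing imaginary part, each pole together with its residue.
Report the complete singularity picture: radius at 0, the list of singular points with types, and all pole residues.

Denominator factor (k + 2/3)^3: pole of order 3 at -2/3, modulus 2/3.
The radius of convergence is the smallest modulus among the singular points: 2/3.
At the order-3 pole -2/3 set g(k) = (k - (-2/3))^3*f(k) = 1.
Order-3 pole: residue = g''(a)/2; g''(-2/3) = 0, so the residue is 0.

Radius of convergence at 0: 2/3.
At -2/3: a pole of order 3; residue 0.


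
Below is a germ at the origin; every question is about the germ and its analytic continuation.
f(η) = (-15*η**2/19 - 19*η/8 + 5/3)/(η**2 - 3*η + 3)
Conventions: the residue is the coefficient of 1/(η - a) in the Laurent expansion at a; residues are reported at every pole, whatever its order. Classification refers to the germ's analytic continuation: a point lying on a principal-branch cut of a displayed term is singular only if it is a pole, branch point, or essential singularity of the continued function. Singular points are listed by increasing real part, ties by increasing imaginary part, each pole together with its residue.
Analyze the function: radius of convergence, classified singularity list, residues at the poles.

Radius of convergence at 0: sqrt(3).
At (3/2) - ((1/2)*sqrt(3))*i: a pole of order 1; residue (-721/304) - ((2809/2736)*sqrt(3))*i.
At (3/2) + ((1/2)*sqrt(3))*i: a pole of order 1; residue (-721/304) + ((2809/2736)*sqrt(3))*i.

Denominator factor (η**2 - 3*η + 3): discriminant -3, complex-conjugate roots (3/2) + ((1/2)*sqrt(3))*i and (3/2) - ((1/2)*sqrt(3))*i; poles of order 1, moduli sqrt(3) and sqrt(3).
The radius of convergence is the smallest modulus among the singular points: sqrt(3).
The factor η**2 - 3*η + 3 splits as (η - a)(η - a') with a = (3/2) - ((1/2)*sqrt(3))*i, a' = (3/2) + ((1/2)*sqrt(3))*i. At the order-1 pole a set g(η) = (η - a)*f(η) = [-15*η**2/19 - 19*η/8 + 5/3] / (η - a').
Simple pole: residue = g(a) at a = (3/2) - ((1/2)*sqrt(3))*i, which is (-721/304) - ((2809/2736)*sqrt(3))*i.
The factor η**2 - 3*η + 3 splits as (η - a)(η - a') with a = (3/2) + ((1/2)*sqrt(3))*i, a' = (3/2) - ((1/2)*sqrt(3))*i. At the order-1 pole a set g(η) = (η - a)*f(η) = [-15*η**2/19 - 19*η/8 + 5/3] / (η - a').
Simple pole: residue = g(a) at a = (3/2) + ((1/2)*sqrt(3))*i, which is (-721/304) + ((2809/2736)*sqrt(3))*i.
List the singular points by increasing real part (a conjugate pair: the negative imaginary part first).


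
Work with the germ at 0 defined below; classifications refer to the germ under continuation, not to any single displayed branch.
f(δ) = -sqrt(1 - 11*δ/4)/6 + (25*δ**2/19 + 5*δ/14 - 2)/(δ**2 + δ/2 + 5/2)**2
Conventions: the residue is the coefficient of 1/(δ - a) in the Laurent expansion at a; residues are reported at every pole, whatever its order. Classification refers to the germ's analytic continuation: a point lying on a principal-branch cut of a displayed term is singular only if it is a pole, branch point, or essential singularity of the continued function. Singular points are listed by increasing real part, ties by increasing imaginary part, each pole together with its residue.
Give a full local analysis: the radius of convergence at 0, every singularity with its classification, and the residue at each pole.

Radius of convergence at 0: 4/11.
At (-1/4) - ((1/4)*sqrt(39))*i: a pole of order 2; residue ((2554/202293)*sqrt(39))*i.
At (-1/4) + ((1/4)*sqrt(39))*i: a pole of order 2; residue -((2554/202293)*sqrt(39))*i.
At 4/11: an algebraic (square-root) branch point.


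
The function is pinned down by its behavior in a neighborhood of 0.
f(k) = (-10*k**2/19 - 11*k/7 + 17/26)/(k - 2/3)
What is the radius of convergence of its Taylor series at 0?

Denominator factor (k - 2/3): pole of order 1 at 2/3, modulus 2/3.
The radius of convergence is the smallest modulus among the singular points: 2/3.

The radius of convergence is 2/3.


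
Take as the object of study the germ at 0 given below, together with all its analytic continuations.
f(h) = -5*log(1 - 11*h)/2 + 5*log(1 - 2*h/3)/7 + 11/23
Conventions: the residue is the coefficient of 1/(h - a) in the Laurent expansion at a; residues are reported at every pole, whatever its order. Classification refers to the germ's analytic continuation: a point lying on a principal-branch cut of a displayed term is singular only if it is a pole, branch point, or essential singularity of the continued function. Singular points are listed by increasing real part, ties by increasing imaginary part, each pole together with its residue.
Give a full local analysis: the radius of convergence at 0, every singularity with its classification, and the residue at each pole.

Branch term (5/7)*log(1 - h/(3/2)): its argument vanishes at h = 3/2, a logarithmic branch point, modulus 3/2.
Branch term (-5/2)*log(1 - h/(1/11)): its argument vanishes at h = 1/11, a logarithmic branch point, modulus 1/11.
The radius of convergence is the smallest modulus among the singular points: 1/11.
List the singular points by increasing real part (a conjugate pair: the negative imaginary part first).

Radius of convergence at 0: 1/11.
At 1/11: a logarithmic branch point.
At 3/2: a logarithmic branch point.


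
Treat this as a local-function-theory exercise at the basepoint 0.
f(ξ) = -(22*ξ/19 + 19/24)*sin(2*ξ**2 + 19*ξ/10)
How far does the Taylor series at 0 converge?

The factor -sin(2*ξ**2 + 19*ξ/10) is entire and contributes no finite singular point.
The polynomial part has no poles.
No finite singular points: the Taylor series at 0 converges everywhere.

The radius of convergence is infinite.


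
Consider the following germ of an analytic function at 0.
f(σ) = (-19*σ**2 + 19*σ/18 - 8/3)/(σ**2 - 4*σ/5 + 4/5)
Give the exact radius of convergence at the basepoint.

The radius of convergence is (2/5)*sqrt(5).

Denominator factor (σ**2 - 4*σ/5 + 4/5): discriminant -64/25, complex-conjugate roots (2/5) + (4/5)*i and (2/5) - (4/5)*i; poles of order 1, moduli (2/5)*sqrt(5) and (2/5)*sqrt(5).
The radius of convergence is the smallest modulus among the singular points: (2/5)*sqrt(5).


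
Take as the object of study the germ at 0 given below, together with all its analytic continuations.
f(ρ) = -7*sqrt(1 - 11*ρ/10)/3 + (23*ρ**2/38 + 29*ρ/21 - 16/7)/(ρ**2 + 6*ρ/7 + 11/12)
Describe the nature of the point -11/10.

Denominator factors: ρ**2 + 6*ρ/7 + 11/12 = 1243/1050 at ρ = -11/10 — none vanishes.
Branch term sqrt(1 - ρ/(10/11)): argument at -11/10 is 221/100, nonzero, so -11/10 is not its branch point (a point on a principal cut is still regular for the continued germ).
So the germ continues analytically to -11/10.

The point is a regular point.


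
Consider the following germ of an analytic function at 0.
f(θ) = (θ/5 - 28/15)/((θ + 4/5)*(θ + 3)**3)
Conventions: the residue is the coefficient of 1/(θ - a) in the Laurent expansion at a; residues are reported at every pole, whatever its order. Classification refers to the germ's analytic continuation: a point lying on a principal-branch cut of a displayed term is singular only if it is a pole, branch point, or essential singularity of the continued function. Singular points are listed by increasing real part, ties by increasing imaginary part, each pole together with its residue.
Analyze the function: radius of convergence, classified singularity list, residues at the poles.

Radius of convergence at 0: 4/5.
At -3: a pole of order 3; residue 760/3993.
At -4/5: a pole of order 1; residue -760/3993.

Denominator factor (θ + 3)^3: pole of order 3 at -3, modulus 3.
Denominator factor (θ + 4/5): pole of order 1 at -4/5, modulus 4/5.
The radius of convergence is the smallest modulus among the singular points: 4/5.
At the order-3 pole -3 set g(θ) = (θ - (-3))^3*f(θ) = (θ/5 - 28/15)/(θ + 4/5).
Order-3 pole: residue = g''(a)/2; g''(-3) = 1520/3993, so the residue is 760/3993.
At the order-1 pole -4/5 set g(θ) = (θ - (-4/5))*f(θ) = (θ/5 - 28/15)/(θ + 3)**3.
Simple pole: residue = g(a) at a = -4/5, which is -760/3993.
List the singular points by increasing real part (a conjugate pair: the negative imaginary part first).


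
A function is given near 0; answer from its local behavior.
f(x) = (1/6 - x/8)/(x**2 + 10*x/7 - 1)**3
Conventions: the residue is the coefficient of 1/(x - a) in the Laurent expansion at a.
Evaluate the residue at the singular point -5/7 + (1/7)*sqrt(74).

The factor x**2 + 10*x/7 - 1 splits as (x - a)(x - a') with a = -5/7 + (1/7)*sqrt(74), a' = -5/7 - (1/7)*sqrt(74). At the order-3 pole a set g(x) = (x - a)^3*f(x) = [1/6 - x/8] / (x - a')^3.
Order-3 pole: residue = g''(a)/2; g''(-5/7 + (1/7)*sqrt(74)) = (103243/25934336)*sqrt(74), so the residue is (103243/51868672)*sqrt(74).

The residue is (103243/51868672)*sqrt(74).


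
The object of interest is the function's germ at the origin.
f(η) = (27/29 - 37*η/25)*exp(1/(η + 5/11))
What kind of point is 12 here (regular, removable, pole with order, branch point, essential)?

There is no denominator, hence no pole anywhere.
The essential point of exp(1/(η - (-5/11))) is -5/11, not 12.
So the germ continues analytically to 12.

The point is a regular point.


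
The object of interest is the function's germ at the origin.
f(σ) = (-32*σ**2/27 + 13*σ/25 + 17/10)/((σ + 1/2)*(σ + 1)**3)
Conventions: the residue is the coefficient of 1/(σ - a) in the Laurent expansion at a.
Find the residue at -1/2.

The residue is 6176/675.

At the order-1 pole -1/2 set g(σ) = (σ - (-1/2))*f(σ) = (-32*σ**2/27 + 13*σ/25 + 17/10)/(σ + 1)**3.
Simple pole: residue = g(a) at a = -1/2, which is 6176/675.


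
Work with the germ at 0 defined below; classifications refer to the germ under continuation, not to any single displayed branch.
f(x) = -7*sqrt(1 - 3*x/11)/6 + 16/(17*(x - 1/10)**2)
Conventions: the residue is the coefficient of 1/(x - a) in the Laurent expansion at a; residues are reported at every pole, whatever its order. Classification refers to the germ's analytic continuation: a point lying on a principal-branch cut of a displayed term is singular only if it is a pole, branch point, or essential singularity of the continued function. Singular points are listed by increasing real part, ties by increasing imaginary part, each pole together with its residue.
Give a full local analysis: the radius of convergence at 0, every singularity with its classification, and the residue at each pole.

Denominator factor (x - 1/10)^2: pole of order 2 at 1/10, modulus 1/10.
Branch term (-7/6)*sqrt(1 - x/(11/3)): its argument vanishes at x = 11/3, a square-root branch point, modulus 11/3.
The radius of convergence is the smallest modulus among the singular points: 1/10.
The branch term is analytic at 1/10 and contributes nothing to the residue; only the rational part matters.
At the order-2 pole 1/10 set g(x) = (x - (1/10))^2*(rational part) = 16/17.
Order-2 pole: residue = g'(a); g'(1/10) = 0, so the residue is 0.
List the singular points by increasing real part (a conjugate pair: the negative imaginary part first).

Radius of convergence at 0: 1/10.
At 1/10: a pole of order 2; residue 0.
At 11/3: an algebraic (square-root) branch point.


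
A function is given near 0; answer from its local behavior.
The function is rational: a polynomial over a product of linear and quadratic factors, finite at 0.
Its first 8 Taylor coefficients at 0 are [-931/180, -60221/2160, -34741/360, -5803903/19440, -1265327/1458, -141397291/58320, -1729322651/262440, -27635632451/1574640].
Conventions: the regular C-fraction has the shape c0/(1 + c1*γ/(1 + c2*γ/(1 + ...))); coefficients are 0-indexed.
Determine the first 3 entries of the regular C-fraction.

The regular C-fraction coefficients are [-931/180, -1229/228, 540529/280212].

Taylor coefficients (read off): a_0 = -931/180, a_1 = -60221/2160, a_2 = -34741/360.
c0 = a_0 = -931/180. Peel one level at a time: if S = 1 + c*γ/S' with S'(0) = 1, then c is the γ-coefficient of S and S' = c*γ/(S - 1).
S_1 = c0/f = 1 + (-1229/228)*γ + (540529/51984)*γ^2 + ...; c1 = -1229/228.
S_2 = c1*γ/(S_1 - 1) = 1 + (540529/280212)*γ + ...; c2 = 540529/280212.


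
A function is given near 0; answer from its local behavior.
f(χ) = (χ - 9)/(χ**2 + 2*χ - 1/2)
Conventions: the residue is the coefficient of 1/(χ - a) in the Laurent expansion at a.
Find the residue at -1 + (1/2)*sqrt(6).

The factor χ**2 + 2*χ - 1/2 splits as (χ - a)(χ - a') with a = -1 + (1/2)*sqrt(6), a' = -1 - (1/2)*sqrt(6). At the order-1 pole a set g(χ) = (χ - a)*f(χ) = [χ - 9] / (χ - a').
Simple pole: residue = g(a) at a = -1 + (1/2)*sqrt(6), which is 1/2 - (5/3)*sqrt(6).

The residue is 1/2 - (5/3)*sqrt(6).


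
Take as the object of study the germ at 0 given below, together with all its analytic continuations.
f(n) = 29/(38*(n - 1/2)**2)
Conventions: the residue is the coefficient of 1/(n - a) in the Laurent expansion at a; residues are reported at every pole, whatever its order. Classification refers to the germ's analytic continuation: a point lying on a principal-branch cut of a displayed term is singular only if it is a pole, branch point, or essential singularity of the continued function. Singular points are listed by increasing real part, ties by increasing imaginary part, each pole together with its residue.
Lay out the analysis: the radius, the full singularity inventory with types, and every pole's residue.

Radius of convergence at 0: 1/2.
At 1/2: a pole of order 2; residue 0.

Denominator factor (n - 1/2)^2: pole of order 2 at 1/2, modulus 1/2.
The radius of convergence is the smallest modulus among the singular points: 1/2.
At the order-2 pole 1/2 set g(n) = (n - (1/2))^2*f(n) = 29/38.
Order-2 pole: residue = g'(a); g'(1/2) = 0, so the residue is 0.


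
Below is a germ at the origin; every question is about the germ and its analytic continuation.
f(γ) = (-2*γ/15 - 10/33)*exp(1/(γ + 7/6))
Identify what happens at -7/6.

The point is an essential singularity.

The exponent 1/(γ - (-7/6)) has a pole at -7/6, so exp(1/(γ - (-7/6))) takes every nonzero value near it: an essential singularity (not a pole of any order).


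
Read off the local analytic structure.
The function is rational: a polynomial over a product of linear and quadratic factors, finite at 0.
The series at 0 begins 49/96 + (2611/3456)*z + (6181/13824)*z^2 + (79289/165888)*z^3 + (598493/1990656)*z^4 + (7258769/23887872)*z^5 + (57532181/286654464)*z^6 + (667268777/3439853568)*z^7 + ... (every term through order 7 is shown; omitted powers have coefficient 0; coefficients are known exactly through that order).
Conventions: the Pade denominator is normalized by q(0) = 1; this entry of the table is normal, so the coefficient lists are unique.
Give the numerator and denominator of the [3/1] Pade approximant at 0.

Taylor coefficients needed (read off): a_0 = 49/96, a_1 = 2611/3456, a_2 = 6181/13824, a_3 = 79289/165888, a_4 = 598493/1990656.
Write the denominator as Q(z) = 1 + q1*z. Requiring Q*f - P = O(z^5) with deg P <= 3 kills the coefficients of z^4..z^4 in Q*f:
  z^4: a_4 + q1*a_3 = 0, i.e. 598493/1990656 + (79289/165888)*q1 = 0.
Solving this linear system: q1 = -85499/135924.
The numerator is Q*f truncated at degree 3: P0 = a_0 = 49/96; P1 = a_1 + q1*a_0 = 4251611/9786528; P2 = a_2 + q1*a_1 = -825083/29359584; P3 = a_3 + q1*a_2 = 5775581/29359584.

The Pade approximant has numerator coefficients [49/96, 4251611/9786528, -825083/29359584, 5775581/29359584]; denominator coefficients [1, -85499/135924].


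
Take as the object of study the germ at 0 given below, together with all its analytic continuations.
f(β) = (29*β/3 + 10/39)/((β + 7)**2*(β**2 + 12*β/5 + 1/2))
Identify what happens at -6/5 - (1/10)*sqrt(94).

The denominator factor β**2 + 12*β/5 + 1/2 vanishes at -6/5 - (1/10)*sqrt(94) and appears to the power 1; the numerator there equals -2212/195 - (29/30)*sqrt(94), nonzero, and no other factor vanishes.
Hence a pole whose order is the multiplicity, 1.

The point is a pole of order 1.


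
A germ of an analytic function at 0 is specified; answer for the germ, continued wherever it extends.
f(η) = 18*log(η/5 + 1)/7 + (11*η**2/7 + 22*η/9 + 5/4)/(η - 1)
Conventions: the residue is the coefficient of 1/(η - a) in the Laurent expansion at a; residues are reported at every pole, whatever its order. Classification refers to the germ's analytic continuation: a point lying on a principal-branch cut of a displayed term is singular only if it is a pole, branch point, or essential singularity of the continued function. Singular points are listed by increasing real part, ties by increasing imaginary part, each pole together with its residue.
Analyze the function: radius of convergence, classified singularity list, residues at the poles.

Radius of convergence at 0: 1.
At -5: a logarithmic branch point.
At 1: a pole of order 1; residue 1327/252.

Denominator factor (η - 1): pole of order 1 at 1, modulus 1.
Branch term (18/7)*log(1 - η/(-5)): its argument vanishes at η = -5, a logarithmic branch point, modulus 5.
The radius of convergence is the smallest modulus among the singular points: 1.
The branch term is analytic at 1 and contributes nothing to the residue; only the rational part matters.
At the order-1 pole 1 set g(η) = (η - (1))*(rational part) = 11*η**2/7 + 22*η/9 + 5/4.
Simple pole: residue = g(a) at a = 1, which is 1327/252.
List the singular points by increasing real part (a conjugate pair: the negative imaginary part first).


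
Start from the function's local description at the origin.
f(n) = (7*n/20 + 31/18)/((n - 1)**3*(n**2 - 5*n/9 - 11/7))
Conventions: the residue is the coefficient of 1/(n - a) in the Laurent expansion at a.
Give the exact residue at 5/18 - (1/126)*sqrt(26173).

The residue is 7229999/2863288 - (813619471/53529169160)*sqrt(26173).

The factor n**2 - 5*n/9 - 11/7 splits as (n - a)(n - a') with a = 5/18 - (1/126)*sqrt(26173), a' = 5/18 + (1/126)*sqrt(26173). At the order-1 pole a set g(n) = (n - a)*f(n) = [(7*n/20 + 31/18)/(n - 1)**3] / (n - a').
Simple pole: residue = g(a) at a = 5/18 - (1/126)*sqrt(26173), which is 7229999/2863288 - (813619471/53529169160)*sqrt(26173).


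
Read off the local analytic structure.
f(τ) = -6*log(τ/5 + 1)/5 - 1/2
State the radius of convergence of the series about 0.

The radius of convergence is 5.

Branch term (-6/5)*log(1 - τ/(-5)): its argument vanishes at τ = -5, a logarithmic branch point, modulus 5.
The radius of convergence is the smallest modulus among the singular points: 5.


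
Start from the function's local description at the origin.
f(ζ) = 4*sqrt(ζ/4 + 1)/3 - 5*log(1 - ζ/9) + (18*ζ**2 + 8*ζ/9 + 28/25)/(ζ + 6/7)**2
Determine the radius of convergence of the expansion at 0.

The radius of convergence is 6/7.

Denominator factor (ζ + 6/7)^2: pole of order 2 at -6/7, modulus 6/7.
Branch term (4/3)*sqrt(1 - ζ/(-4)): its argument vanishes at ζ = -4, a square-root branch point, modulus 4.
Branch term (-5)*log(1 - ζ/(9)): its argument vanishes at ζ = 9, a logarithmic branch point, modulus 9.
The radius of convergence is the smallest modulus among the singular points: 6/7.


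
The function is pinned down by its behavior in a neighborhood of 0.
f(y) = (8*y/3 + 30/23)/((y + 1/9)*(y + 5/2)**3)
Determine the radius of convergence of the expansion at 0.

Denominator factor (y + 1/9): pole of order 1 at -1/9, modulus 1/9.
Denominator factor (y + 5/2)^3: pole of order 3 at -5/2, modulus 5/2.
The radius of convergence is the smallest modulus among the singular points: 1/9.

The radius of convergence is 1/9.


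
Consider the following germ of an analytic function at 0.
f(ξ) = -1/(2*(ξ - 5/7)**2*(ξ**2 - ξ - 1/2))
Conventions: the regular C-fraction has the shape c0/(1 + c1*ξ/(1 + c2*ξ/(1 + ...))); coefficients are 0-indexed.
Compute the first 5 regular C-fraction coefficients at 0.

Taylor coefficients (expand at 0): a_0 = 49/25, a_1 = 196/125, a_2 = 7693/625, a_3 = 98/3125, a_4 = 194383/3125.
c0 = a_0 = 49/25. Peel one level at a time: if S = 1 + c*ξ/S' with S'(0) = 1, then c is the ξ-coefficient of S and S' = c*ξ/(S - 1).
S_1 = c0/f = 1 + (-4/5)*ξ + (-141/25)*ξ^2 + ...; c1 = -4/5.
S_2 = c1*ξ/(S_1 - 1) = 1 + (-141/20)*ξ + (24641/400)*ξ^2 + ...; c2 = -141/20.
S_3 = c2*ξ/(S_2 - 1) = 1 + (24641/2820)*ξ + (42826/19881)*ξ^2 + ...; c3 = 24641/2820.
S_4 = c3*ξ/(S_3 - 1) = 1 + (-856520/3474381)*ξ + ...; c4 = -856520/3474381.

The regular C-fraction coefficients are [49/25, -4/5, -141/20, 24641/2820, -856520/3474381].


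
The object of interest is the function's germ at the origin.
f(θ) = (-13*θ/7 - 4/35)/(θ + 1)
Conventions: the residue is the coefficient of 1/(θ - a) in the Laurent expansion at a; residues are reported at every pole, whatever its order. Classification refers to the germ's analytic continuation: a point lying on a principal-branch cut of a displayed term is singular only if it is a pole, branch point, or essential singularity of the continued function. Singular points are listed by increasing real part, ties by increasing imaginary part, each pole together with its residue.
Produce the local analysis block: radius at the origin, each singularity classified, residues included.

Radius of convergence at 0: 1.
At -1: a pole of order 1; residue 61/35.

Denominator factor (θ + 1): pole of order 1 at -1, modulus 1.
The radius of convergence is the smallest modulus among the singular points: 1.
At the order-1 pole -1 set g(θ) = (θ - (-1))*f(θ) = -13*θ/7 - 4/35.
Simple pole: residue = g(a) at a = -1, which is 61/35.


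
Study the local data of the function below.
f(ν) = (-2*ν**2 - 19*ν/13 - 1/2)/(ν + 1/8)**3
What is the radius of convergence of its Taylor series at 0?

Denominator factor (ν + 1/8)^3: pole of order 3 at -1/8, modulus 1/8.
The radius of convergence is the smallest modulus among the singular points: 1/8.

The radius of convergence is 1/8.


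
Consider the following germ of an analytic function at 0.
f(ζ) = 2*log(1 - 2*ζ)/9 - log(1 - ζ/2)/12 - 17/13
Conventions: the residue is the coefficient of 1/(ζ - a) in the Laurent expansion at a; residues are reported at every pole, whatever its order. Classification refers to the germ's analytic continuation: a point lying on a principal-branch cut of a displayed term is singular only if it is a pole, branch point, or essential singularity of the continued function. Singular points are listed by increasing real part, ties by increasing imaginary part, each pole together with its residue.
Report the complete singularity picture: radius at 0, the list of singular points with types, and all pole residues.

Branch term (2/9)*log(1 - ζ/(1/2)): its argument vanishes at ζ = 1/2, a logarithmic branch point, modulus 1/2.
Branch term (-1/12)*log(1 - ζ/(2)): its argument vanishes at ζ = 2, a logarithmic branch point, modulus 2.
The radius of convergence is the smallest modulus among the singular points: 1/2.
List the singular points by increasing real part (a conjugate pair: the negative imaginary part first).

Radius of convergence at 0: 1/2.
At 1/2: a logarithmic branch point.
At 2: a logarithmic branch point.


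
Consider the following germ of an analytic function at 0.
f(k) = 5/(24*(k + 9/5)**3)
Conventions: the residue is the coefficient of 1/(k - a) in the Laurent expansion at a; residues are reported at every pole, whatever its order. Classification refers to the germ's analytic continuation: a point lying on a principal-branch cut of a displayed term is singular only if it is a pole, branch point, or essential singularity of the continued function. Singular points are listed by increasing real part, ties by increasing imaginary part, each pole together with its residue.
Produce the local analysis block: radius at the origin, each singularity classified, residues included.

Radius of convergence at 0: 9/5.
At -9/5: a pole of order 3; residue 0.

Denominator factor (k + 9/5)^3: pole of order 3 at -9/5, modulus 9/5.
The radius of convergence is the smallest modulus among the singular points: 9/5.
At the order-3 pole -9/5 set g(k) = (k - (-9/5))^3*f(k) = 5/24.
Order-3 pole: residue = g''(a)/2; g''(-9/5) = 0, so the residue is 0.


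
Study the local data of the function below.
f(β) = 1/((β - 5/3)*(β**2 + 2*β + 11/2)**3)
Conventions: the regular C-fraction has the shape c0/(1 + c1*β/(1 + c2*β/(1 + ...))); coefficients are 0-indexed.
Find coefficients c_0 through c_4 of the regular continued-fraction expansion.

The regular C-fraction coefficients are [-24/6655, 27/55, -58/99, 2885/2871, -465127/920315].

Taylor coefficients (expand at 0): a_0 = -24/6655, a_1 = 648/366025, a_2 = 3384/20131375, a_3 = -1136328/1107225625, a_4 = 19741176/60897409375.
c0 = a_0 = -24/6655. Peel one level at a time: if S = 1 + c*β/S' with S'(0) = 1, then c is the β-coefficient of S and S' = c*β/(S - 1).
S_1 = c0/f = 1 + (27/55)*β + (174/605)*β^2 + ...; c1 = 27/55.
S_2 = c1*β/(S_1 - 1) = 1 + (-58/99)*β + (5770/9801)*β^2 + ...; c2 = -58/99.
S_3 = c2*β/(S_2 - 1) = 1 + (2885/2871)*β + (465127/915849)*β^2 + ...; c3 = 2885/2871.
S_4 = c3*β/(S_3 - 1) = 1 + (-465127/920315)*β + ...; c4 = -465127/920315.


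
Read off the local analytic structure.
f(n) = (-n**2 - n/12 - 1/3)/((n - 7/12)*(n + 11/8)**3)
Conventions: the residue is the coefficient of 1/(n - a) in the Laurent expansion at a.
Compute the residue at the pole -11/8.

At the order-3 pole -11/8 set g(n) = (n - (-11/8))^3*f(n) = (-n**2 - n/12 - 1/3)/(n - 7/12).
Order-3 pole: residue = g''(a)/2; g''(-11/8) = 19968/103823, so the residue is 9984/103823.

The residue is 9984/103823.


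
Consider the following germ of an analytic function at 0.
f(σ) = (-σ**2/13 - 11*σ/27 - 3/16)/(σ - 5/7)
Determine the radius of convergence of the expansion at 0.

Denominator factor (σ - 5/7): pole of order 1 at 5/7, modulus 5/7.
The radius of convergence is the smallest modulus among the singular points: 5/7.

The radius of convergence is 5/7.


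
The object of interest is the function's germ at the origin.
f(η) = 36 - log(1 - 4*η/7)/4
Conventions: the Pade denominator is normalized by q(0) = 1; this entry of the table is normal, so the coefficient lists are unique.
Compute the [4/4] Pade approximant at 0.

The Pade approximant has numerator coefficients [36, -41, 5142/343, -13616/7203, 13424/252105]; denominator coefficients [1, -8/7, 144/343, -128/2401, 128/84035].

Taylor coefficients needed (expand at 0): a_0 = 36, a_1 = 1/7, a_2 = 2/49, a_3 = 16/1029, a_4 = 16/2401, a_5 = 256/84035, a_6 = 512/352947, a_7 = 4096/5764801, a_8 = 2048/5764801.
Write the denominator as Q(η) = 1 + q1*η + q2*η^2 + q3*η^3 + q4*η^4. Requiring Q*f - P = O(η^9) with deg P <= 4 kills the coefficients of η^5..η^8 in Q*f:
  η^5: a_5 + q1*a_4 + q2*a_3 + q3*a_2 + q4*a_1 = 0, i.e. 256/84035 + (16/2401)*q1 + (16/1029)*q2 + (2/49)*q3 + (1/7)*q4 = 0.
  η^6: a_6 + q1*a_5 + q2*a_4 + q3*a_3 + q4*a_2 = 0, i.e. 512/352947 + (256/84035)*q1 + (16/2401)*q2 + (16/1029)*q3 + (2/49)*q4 = 0.
  η^7: a_7 + q1*a_6 + q2*a_5 + q3*a_4 + q4*a_3 = 0, i.e. 4096/5764801 + (512/352947)*q1 + (256/84035)*q2 + (16/2401)*q3 + (16/1029)*q4 = 0.
  η^8: a_8 + q1*a_7 + q2*a_6 + q3*a_5 + q4*a_4 = 0, i.e. 2048/5764801 + (4096/5764801)*q1 + (512/352947)*q2 + (256/84035)*q3 + (16/2401)*q4 = 0.
Solving this linear system: q1 = -8/7, q2 = 144/343, q3 = -128/2401, q4 = 128/84035.
The numerator is Q*f truncated at degree 4: P0 = a_0 = 36; P1 = a_1 + q1*a_0 = -41; P2 = a_2 + q1*a_1 + q2*a_0 = 5142/343; P3 = a_3 + q1*a_2 + q2*a_1 + q3*a_0 = -13616/7203; P4 = a_4 + q1*a_3 + q2*a_2 + q3*a_1 + q4*a_0 = 13424/252105.


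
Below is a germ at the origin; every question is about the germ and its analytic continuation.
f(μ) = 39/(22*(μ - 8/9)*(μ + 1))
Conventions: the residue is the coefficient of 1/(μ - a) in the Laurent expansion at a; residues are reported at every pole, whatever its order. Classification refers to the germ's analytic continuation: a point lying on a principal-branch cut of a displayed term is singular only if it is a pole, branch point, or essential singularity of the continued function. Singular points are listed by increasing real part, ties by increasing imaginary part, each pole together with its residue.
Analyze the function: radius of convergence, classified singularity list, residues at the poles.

Denominator factor (μ - 8/9): pole of order 1 at 8/9, modulus 8/9.
Denominator factor (μ + 1): pole of order 1 at -1, modulus 1.
The radius of convergence is the smallest modulus among the singular points: 8/9.
At the order-1 pole -1 set g(μ) = (μ - (-1))*f(μ) = 39/(22*(μ - 8/9)).
Simple pole: residue = g(a) at a = -1, which is -351/374.
At the order-1 pole 8/9 set g(μ) = (μ - (8/9))*f(μ) = 39/(22*(μ + 1)).
Simple pole: residue = g(a) at a = 8/9, which is 351/374.
List the singular points by increasing real part (a conjugate pair: the negative imaginary part first).

Radius of convergence at 0: 8/9.
At -1: a pole of order 1; residue -351/374.
At 8/9: a pole of order 1; residue 351/374.


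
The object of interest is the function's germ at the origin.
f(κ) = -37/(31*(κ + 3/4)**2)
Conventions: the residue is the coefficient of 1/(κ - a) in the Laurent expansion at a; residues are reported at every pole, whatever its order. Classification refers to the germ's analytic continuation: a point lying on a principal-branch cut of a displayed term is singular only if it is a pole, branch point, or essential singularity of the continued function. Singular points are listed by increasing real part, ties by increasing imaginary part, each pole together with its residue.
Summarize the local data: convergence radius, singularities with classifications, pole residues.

Denominator factor (κ + 3/4)^2: pole of order 2 at -3/4, modulus 3/4.
The radius of convergence is the smallest modulus among the singular points: 3/4.
At the order-2 pole -3/4 set g(κ) = (κ - (-3/4))^2*f(κ) = -37/31.
Order-2 pole: residue = g'(a); g'(-3/4) = 0, so the residue is 0.

Radius of convergence at 0: 3/4.
At -3/4: a pole of order 2; residue 0.


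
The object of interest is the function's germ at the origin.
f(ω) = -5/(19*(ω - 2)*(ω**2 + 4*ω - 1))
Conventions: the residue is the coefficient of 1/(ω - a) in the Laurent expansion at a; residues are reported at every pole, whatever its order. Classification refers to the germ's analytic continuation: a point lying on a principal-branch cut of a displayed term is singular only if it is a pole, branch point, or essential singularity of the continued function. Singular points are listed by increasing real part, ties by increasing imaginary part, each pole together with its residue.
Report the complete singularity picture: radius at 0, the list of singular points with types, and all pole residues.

Radius of convergence at 0: -2 + sqrt(5).
At -2 - sqrt(5): a pole of order 1; residue 5/418 - (2/209)*sqrt(5).
At -2 + sqrt(5): a pole of order 1; residue 5/418 + (2/209)*sqrt(5).
At 2: a pole of order 1; residue -5/209.

Denominator factor (ω - 2): pole of order 1 at 2, modulus 2.
Denominator factor (ω**2 + 4*ω - 1): discriminant 20, real irrational roots -2 + sqrt(5) and -2 - sqrt(5); poles of order 1, moduli -2 + sqrt(5) and 2 + sqrt(5).
The radius of convergence is the smallest modulus among the singular points: -2 + sqrt(5).
The factor ω**2 + 4*ω - 1 splits as (ω - a)(ω - a') with a = -2 - sqrt(5), a' = -2 + sqrt(5). At the order-1 pole a set g(ω) = (ω - a)*f(ω) = [-5/(19*(ω - 2))] / (ω - a').
Simple pole: residue = g(a) at a = -2 - sqrt(5), which is 5/418 - (2/209)*sqrt(5).
The factor ω**2 + 4*ω - 1 splits as (ω - a)(ω - a') with a = -2 + sqrt(5), a' = -2 - sqrt(5). At the order-1 pole a set g(ω) = (ω - a)*f(ω) = [-5/(19*(ω - 2))] / (ω - a').
Simple pole: residue = g(a) at a = -2 + sqrt(5), which is 5/418 + (2/209)*sqrt(5).
At the order-1 pole 2 set g(ω) = (ω - (2))*f(ω) = -5/(19*(ω**2 + 4*ω - 1)).
Simple pole: residue = g(a) at a = 2, which is -5/209.
List the singular points by increasing real part (a conjugate pair: the negative imaginary part first).
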